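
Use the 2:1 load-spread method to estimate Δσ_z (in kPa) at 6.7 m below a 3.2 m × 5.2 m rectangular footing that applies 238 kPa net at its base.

Δσ_z ≈ 33.6 kPa

By the 2:1 method the load spreads at 1 horizontal : 2 vertical, so at depth z the loaded area has grown by z in each plan dimension:
Δσ = qBL/((B+z)(L+z)) = 238×3.2×5.2/((3.2+6.7)(5.2+6.7)) = 33.616 kPa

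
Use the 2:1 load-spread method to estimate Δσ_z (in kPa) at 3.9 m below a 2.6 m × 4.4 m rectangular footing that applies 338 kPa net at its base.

By the 2:1 method the load spreads at 1 horizontal : 2 vertical, so at depth z the loaded area has grown by z in each plan dimension:
Δσ = qBL/((B+z)(L+z)) = 338×2.6×4.4/((2.6+3.9)(4.4+3.9)) = 71.672 kPa

Δσ_z ≈ 71.7 kPa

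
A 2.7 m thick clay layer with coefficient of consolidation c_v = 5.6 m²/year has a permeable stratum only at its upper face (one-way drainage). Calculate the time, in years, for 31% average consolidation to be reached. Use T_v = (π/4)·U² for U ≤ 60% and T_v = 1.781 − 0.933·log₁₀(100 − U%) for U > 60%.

Drainage path length: H_d = H = 2.7 m (single drainage).
U ≤ 60%: T_v = (π/4)·U² = (π/4)×0.31² = 0.075477.
t = T_v·H_d²/c_v = 0.075477×2.7²/5.6 = 0.09825 years.

t ≈ 0.0983 years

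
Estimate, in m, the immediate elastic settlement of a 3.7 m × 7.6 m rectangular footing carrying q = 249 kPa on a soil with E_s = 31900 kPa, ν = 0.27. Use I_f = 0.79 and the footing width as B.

S_e ≈ 0.0212 m

Immediate (elastic) settlement: S_e = q·B·(1−ν²)/E_s · I_f.
S_e = 249 × 3.7 × (1 − 0.27²) / 31900 × 0.79
    = 249 × 3.7 × 0.9271 / 31900 × 0.79
    = 0.02115 m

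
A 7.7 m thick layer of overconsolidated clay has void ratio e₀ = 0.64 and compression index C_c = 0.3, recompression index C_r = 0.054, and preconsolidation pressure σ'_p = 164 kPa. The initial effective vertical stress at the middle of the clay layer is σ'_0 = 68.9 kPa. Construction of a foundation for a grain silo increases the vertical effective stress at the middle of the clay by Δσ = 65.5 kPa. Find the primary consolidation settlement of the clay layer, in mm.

Final effective stress: σ'_f = 68.9 + 65.5 = 134.4 kPa.
σ'_f = 134.4 ≤ σ'_p = 164 kPa, so the clay remains overconsolidated and only the recompression index applies:
S_c = C_r·H/(1+e₀)·log₁₀(σ'_f/σ'_0) = 0.054×7.7/1.64×log₁₀(134.4/68.9)
    = 0.25354 × 0.29018 = 0.07357 m

S_c ≈ 73.6 mm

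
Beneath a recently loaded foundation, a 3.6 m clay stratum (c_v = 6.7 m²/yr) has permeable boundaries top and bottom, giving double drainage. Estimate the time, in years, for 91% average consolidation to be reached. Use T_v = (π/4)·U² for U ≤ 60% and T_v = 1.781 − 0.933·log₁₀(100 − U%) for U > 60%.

t ≈ 0.431 years

Drainage path length: H_d = H/2 = 1.8 m (double drainage).
U > 60%: T_v = 1.781 − 0.933·log₁₀(100 − 91) = 0.89069.
t = T_v·H_d²/c_v = 0.89069×1.8²/6.7 = 0.4307 years.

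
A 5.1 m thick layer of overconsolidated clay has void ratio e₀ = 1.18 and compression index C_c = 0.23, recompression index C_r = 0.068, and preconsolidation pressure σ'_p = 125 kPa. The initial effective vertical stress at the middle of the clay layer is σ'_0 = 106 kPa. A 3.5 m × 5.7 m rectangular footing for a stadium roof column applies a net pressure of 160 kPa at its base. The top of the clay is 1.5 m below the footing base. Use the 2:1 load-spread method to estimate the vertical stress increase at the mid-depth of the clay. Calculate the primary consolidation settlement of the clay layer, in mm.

Mid-depth of clay below the footing base: z = 1.5 + 5.1/2 = 4.05 m.
Stress increase at mid-clay by the 2:1 spreading method:
Δσ = qBL/((B+z)(L+z)) = 160×3.5×5.7/((3.5+4.05)(5.7+4.05)) = 43.362 kPa
Final effective stress: σ'_f = 106 + 43.362 = 149.36 kPa.
σ'_f = 149.36 > σ'_p = 125 kPa, so the stress path crosses the preconsolidation pressure — recompression up to σ'_p, then virgin compression beyond:
S_c = H/(1+e₀)·[C_r·log₁₀(σ'_p/σ'_0) + C_c·log₁₀(σ'_f/σ'_p)]
    = 5.1/2.18 × [0.068×log₁₀(125/106) + 0.23×log₁₀(149.36/125)]
    = 2.3394 × [0.0048691 + 0.017785] = 0.053 m

S_c ≈ 53 mm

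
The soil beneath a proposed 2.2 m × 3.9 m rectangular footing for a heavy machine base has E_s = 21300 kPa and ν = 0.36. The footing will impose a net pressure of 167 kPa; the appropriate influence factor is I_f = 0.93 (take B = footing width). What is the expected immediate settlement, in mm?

Immediate (elastic) settlement: S_e = q·B·(1−ν²)/E_s · I_f.
S_e = 167 × 2.2 × (1 − 0.36²) / 21300 × 0.93
    = 167 × 2.2 × 0.8704 / 21300 × 0.93
    = 0.01396 m = 13.96 mm

S_e ≈ 14 mm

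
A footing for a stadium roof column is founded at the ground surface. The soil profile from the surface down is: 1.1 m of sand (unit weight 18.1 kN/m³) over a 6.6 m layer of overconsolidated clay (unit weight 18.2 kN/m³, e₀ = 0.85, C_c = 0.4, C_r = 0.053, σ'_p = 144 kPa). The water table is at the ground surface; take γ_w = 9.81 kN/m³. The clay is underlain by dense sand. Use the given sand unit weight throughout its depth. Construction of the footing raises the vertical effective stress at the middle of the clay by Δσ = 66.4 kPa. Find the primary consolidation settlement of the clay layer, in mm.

Mid-depth of clay below the ground surface: z = 1.1 + 6.6/2 = 4.4 m.
Total vertical stress at mid-clay: σ_v = 18.1×1.1 + 18.2×3.3 = 79.97 kPa.
Pore pressure: u = 9.81×(4.4 − 0) = 43.164 kPa.
Initial effective stress: σ'_0 = σ_v − u = 79.97 − 43.164 = 36.806 kPa.
Final effective stress: σ'_f = 36.806 + 66.4 = 103.21 kPa.
σ'_f = 103.21 ≤ σ'_p = 144 kPa, so the clay remains overconsolidated and only the recompression index applies:
S_c = C_r·H/(1+e₀)·log₁₀(σ'_f/σ'_0) = 0.053×6.6/1.85×log₁₀(103.21/36.806)
    = 0.18908 × 0.4478 = 0.08467 m

S_c ≈ 84.7 mm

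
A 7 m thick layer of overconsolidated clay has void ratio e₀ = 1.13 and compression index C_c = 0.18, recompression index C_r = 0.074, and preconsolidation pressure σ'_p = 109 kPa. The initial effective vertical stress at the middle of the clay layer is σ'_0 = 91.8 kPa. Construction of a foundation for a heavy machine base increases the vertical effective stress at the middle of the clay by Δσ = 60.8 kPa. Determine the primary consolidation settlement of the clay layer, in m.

S_c ≈ 0.105 m

Final effective stress: σ'_f = 91.8 + 60.8 = 152.6 kPa.
σ'_f = 152.6 > σ'_p = 109 kPa, so the stress path crosses the preconsolidation pressure — recompression up to σ'_p, then virgin compression beyond:
S_c = H/(1+e₀)·[C_r·log₁₀(σ'_p/σ'_0) + C_c·log₁₀(σ'_f/σ'_p)]
    = 7/2.13 × [0.074×log₁₀(109/91.8) + 0.18×log₁₀(152.6/109)]
    = 3.2864 × [0.0055192 + 0.026303] = 0.1046 m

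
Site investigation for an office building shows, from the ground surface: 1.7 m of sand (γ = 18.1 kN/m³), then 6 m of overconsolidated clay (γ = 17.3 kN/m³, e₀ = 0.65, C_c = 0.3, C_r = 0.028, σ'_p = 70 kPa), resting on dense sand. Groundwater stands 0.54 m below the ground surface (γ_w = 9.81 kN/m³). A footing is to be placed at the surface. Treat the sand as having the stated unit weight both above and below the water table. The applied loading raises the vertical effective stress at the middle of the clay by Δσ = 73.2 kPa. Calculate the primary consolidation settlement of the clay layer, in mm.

Mid-depth of clay below the ground surface: z = 1.7 + 6/2 = 4.7 m.
Total vertical stress at mid-clay: σ_v = 18.1×1.7 + 17.3×3 = 82.67 kPa.
Pore pressure: u = 9.81×(4.7 − 0.54) = 40.81 kPa.
Initial effective stress: σ'_0 = σ_v − u = 82.67 − 40.81 = 41.86 kPa.
Final effective stress: σ'_f = 41.86 + 73.2 = 115.06 kPa.
σ'_f = 115.06 > σ'_p = 70 kPa, so the stress path crosses the preconsolidation pressure — recompression up to σ'_p, then virgin compression beyond:
S_c = H/(1+e₀)·[C_r·log₁₀(σ'_p/σ'_0) + C_c·log₁₀(σ'_f/σ'_p)]
    = 6/1.65 × [0.028×log₁₀(70/41.86) + 0.3×log₁₀(115.06/70)]
    = 3.6364 × [0.0062524 + 0.064748] = 0.2582 m

S_c ≈ 258 mm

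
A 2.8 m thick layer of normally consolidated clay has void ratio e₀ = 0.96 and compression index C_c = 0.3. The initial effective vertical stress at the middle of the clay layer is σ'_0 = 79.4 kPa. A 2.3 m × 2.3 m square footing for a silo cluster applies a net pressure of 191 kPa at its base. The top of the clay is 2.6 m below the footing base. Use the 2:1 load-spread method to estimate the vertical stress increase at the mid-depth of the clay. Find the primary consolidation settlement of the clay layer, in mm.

S_c ≈ 51.8 mm

Mid-depth of clay below the footing base: z = 2.6 + 2.8/2 = 4 m.
Stress increase at mid-clay by the 2:1 spreading method:
Δσ = qBL/((B+z)(L+z)) = 191×2.3×2.3/((2.3+4)(2.3+4)) = 25.457 kPa
Final effective stress: σ'_f = σ'_0 + Δσ = 79.4 + 25.457 = 104.86 kPa.
Normally consolidated clay, so the full stress increment lies on the virgin compression line:
S_c = C_c·H/(1+e₀)·log₁₀(σ'_f/σ'_0) = 0.3×2.8/(1+0.96)×log₁₀(104.86/79.4)
    = 0.42857 × 0.12079 = 0.05177 m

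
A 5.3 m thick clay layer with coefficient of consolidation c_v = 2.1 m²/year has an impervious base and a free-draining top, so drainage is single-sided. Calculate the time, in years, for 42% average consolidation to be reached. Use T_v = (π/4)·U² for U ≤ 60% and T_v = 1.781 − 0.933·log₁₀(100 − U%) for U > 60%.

t ≈ 1.85 years

Drainage path length: H_d = H = 5.3 m (single drainage).
U ≤ 60%: T_v = (π/4)·U² = (π/4)×0.42² = 0.13854.
t = T_v·H_d²/c_v = 0.13854×5.3²/2.1 = 1.853 years.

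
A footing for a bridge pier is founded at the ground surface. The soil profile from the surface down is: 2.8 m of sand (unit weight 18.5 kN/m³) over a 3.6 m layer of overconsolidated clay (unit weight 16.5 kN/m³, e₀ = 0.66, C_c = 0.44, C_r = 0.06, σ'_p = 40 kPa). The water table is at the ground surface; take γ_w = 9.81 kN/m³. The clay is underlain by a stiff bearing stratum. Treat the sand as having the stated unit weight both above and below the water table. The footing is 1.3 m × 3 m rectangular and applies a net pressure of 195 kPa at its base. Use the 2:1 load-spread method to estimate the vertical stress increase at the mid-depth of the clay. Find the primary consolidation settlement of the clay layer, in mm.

S_c ≈ 125 mm

Mid-depth of clay below the ground surface: z = 2.8 + 3.6/2 = 4.6 m.
Total vertical stress at mid-clay: σ_v = 18.5×2.8 + 16.5×1.8 = 81.5 kPa.
Pore pressure: u = 9.81×(4.6 − 0) = 45.126 kPa.
Initial effective stress: σ'_0 = σ_v − u = 81.5 − 45.126 = 36.374 kPa.
Stress increase at mid-clay by the 2:1 spreading method:
Δσ = qBL/((B+z)(L+z)) = 195×1.3×3/((1.3+4.6)(3+4.6)) = 16.96 kPa
Final effective stress: σ'_f = 36.374 + 16.96 = 53.334 kPa.
σ'_f = 53.334 > σ'_p = 40 kPa, so the stress path crosses the preconsolidation pressure — recompression up to σ'_p, then virgin compression beyond:
S_c = H/(1+e₀)·[C_r·log₁₀(σ'_p/σ'_0) + C_c·log₁₀(σ'_f/σ'_p)]
    = 3.6/1.66 × [0.06×log₁₀(40/36.374) + 0.44×log₁₀(53.334/40)]
    = 2.1687 × [0.0024761 + 0.054975] = 0.1246 m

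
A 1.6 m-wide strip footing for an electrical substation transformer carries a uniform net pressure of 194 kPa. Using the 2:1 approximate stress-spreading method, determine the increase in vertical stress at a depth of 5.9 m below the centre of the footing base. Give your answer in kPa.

By the 2:1 method the load spreads at 1 horizontal : 2 vertical, so at depth z the loaded area has grown by z in each plan dimension:
Δσ = qB/(B+z) = 194×1.6/(1.6+5.9) = 41.387 kPa

Δσ_z ≈ 41.4 kPa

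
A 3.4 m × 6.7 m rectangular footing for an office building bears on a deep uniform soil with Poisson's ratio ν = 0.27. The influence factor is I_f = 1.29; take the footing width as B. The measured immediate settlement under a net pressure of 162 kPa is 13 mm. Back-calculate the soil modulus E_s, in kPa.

S_e = q·B·(1−ν²)/E_s · I_f  ⇒  E_s = q·B·(1−ν²)·I_f / S_e.
E_s = 162 × 3.4 × 0.9271 × 1.29 / 0.013 = 50670 kPa

E_s ≈ 50700 kPa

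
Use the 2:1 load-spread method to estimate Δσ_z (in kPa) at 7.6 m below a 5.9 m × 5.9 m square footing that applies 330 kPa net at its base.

By the 2:1 method the load spreads at 1 horizontal : 2 vertical, so at depth z the loaded area has grown by z in each plan dimension:
Δσ = qBL/((B+z)(L+z)) = 330×5.9×5.9/((5.9+7.6)(5.9+7.6)) = 63.03 kPa

Δσ_z ≈ 63 kPa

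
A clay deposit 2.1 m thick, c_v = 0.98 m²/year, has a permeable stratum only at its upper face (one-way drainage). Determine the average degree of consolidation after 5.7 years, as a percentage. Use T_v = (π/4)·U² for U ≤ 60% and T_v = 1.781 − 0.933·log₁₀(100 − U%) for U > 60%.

U ≈ 96.4 %

Drainage path length: H_d = H = 2.1 m (single drainage).
T_v = c_v·t/H_d² = 0.98×5.7/2.1² = 1.2667.
T_v = 1.2667 corresponds to the U > 60% branch:
U = 1 − 10^((1.781 − T_v)/0.933)/100 = 0.9644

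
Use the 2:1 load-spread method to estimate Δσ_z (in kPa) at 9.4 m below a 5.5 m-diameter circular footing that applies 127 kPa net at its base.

Δσ_z ≈ 17.3 kPa

By the 2:1 method the load spreads at 1 horizontal : 2 vertical, so at depth z the loaded area has grown by z in each plan dimension:
Δσ ≈ qD²/(D+z)² = 127×5.5²/(5.5+9.4)² = 17.304 kPa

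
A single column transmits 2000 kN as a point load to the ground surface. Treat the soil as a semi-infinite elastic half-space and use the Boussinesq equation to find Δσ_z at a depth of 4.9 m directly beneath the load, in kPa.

Δσ_z ≈ 39.8 kPa

Boussinesq vertical stress below a point load on an elastic half-space:
Δσ_z = 3P/(2πz²) · [1 + (r/z)²]^(−5/2)
r/z = 0/4.9 = 0; [1+(r/z)²]^(−5/2) = 1.
Δσ_z = 3×2000/(2π×4.9²) × 1 = 39.772 × 1 = 39.77 kPa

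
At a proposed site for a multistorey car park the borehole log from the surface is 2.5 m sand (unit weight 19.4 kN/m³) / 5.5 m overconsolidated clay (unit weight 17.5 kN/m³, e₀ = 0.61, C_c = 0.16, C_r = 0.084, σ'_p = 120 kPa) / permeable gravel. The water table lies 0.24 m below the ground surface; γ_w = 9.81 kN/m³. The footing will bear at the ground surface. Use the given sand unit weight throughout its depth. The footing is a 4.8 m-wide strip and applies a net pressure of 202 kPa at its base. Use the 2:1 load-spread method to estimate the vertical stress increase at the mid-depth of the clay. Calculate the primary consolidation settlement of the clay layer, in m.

Mid-depth of clay below the ground surface: z = 2.5 + 5.5/2 = 5.25 m.
Total vertical stress at mid-clay: σ_v = 19.4×2.5 + 17.5×2.75 = 96.625 kPa.
Pore pressure: u = 9.81×(5.25 − 0.24) = 49.148 kPa.
Initial effective stress: σ'_0 = σ_v − u = 96.625 − 49.148 = 47.477 kPa.
Stress increase at mid-clay by the 2:1 spreading method:
Δσ = qB/(B+z) = 202×4.8/(4.8+5.25) = 96.478 kPa
Final effective stress: σ'_f = 47.477 + 96.478 = 143.95 kPa.
σ'_f = 143.95 > σ'_p = 120 kPa, so the stress path crosses the preconsolidation pressure — recompression up to σ'_p, then virgin compression beyond:
S_c = H/(1+e₀)·[C_r·log₁₀(σ'_p/σ'_0) + C_c·log₁₀(σ'_f/σ'_p)]
    = 5.5/1.61 × [0.084×log₁₀(120/47.477) + 0.16×log₁₀(143.95/120)]
    = 3.4161 × [0.033827 + 0.012645] = 0.1588 m

S_c ≈ 0.159 m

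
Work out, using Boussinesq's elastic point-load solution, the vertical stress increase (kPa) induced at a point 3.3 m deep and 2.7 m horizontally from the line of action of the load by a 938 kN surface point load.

Δσ_z ≈ 11.4 kPa

Boussinesq vertical stress below a point load on an elastic half-space:
Δσ_z = 3P/(2πz²) · [1 + (r/z)²]^(−5/2)
r/z = 2.7/3.3 = 0.81818; [1+(r/z)²]^(−5/2) = 0.27771.
Δσ_z = 3×938/(2π×3.3²) × 0.27771 = 41.126 × 0.27771 = 11.42 kPa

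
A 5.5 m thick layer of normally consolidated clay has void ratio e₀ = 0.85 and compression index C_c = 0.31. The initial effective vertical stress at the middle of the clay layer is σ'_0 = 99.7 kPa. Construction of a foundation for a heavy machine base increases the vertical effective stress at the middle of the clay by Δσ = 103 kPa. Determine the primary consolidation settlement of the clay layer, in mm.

S_c ≈ 284 mm

Final effective stress: σ'_f = σ'_0 + Δσ = 99.7 + 103 = 202.7 kPa.
Normally consolidated clay, so the full stress increment lies on the virgin compression line:
S_c = C_c·H/(1+e₀)·log₁₀(σ'_f/σ'_0) = 0.31×5.5/(1+0.85)×log₁₀(202.7/99.7)
    = 0.92162 × 0.30816 = 0.284 m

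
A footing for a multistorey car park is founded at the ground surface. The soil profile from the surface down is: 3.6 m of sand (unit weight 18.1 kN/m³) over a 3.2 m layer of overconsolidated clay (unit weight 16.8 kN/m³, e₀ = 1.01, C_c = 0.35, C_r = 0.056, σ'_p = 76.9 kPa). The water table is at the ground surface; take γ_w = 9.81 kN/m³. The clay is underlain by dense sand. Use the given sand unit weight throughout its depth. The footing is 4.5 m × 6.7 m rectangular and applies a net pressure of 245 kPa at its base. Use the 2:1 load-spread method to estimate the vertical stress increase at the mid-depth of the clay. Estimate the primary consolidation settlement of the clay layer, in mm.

Mid-depth of clay below the ground surface: z = 3.6 + 3.2/2 = 5.2 m.
Total vertical stress at mid-clay: σ_v = 18.1×3.6 + 16.8×1.6 = 92.04 kPa.
Pore pressure: u = 9.81×(5.2 − 0) = 51.012 kPa.
Initial effective stress: σ'_0 = σ_v − u = 92.04 − 51.012 = 41.028 kPa.
Stress increase at mid-clay by the 2:1 spreading method:
Δσ = qBL/((B+z)(L+z)) = 245×4.5×6.7/((4.5+5.2)(6.7+5.2)) = 63.993 kPa
Final effective stress: σ'_f = 41.028 + 63.993 = 105.02 kPa.
σ'_f = 105.02 > σ'_p = 76.9 kPa, so the stress path crosses the preconsolidation pressure — recompression up to σ'_p, then virgin compression beyond:
S_c = H/(1+e₀)·[C_r·log₁₀(σ'_p/σ'_0) + C_c·log₁₀(σ'_f/σ'_p)]
    = 3.2/2.01 × [0.056×log₁₀(76.9/41.028) + 0.35×log₁₀(105.02/76.9)]
    = 1.592 × [0.015279 + 0.047371] = 0.09974 m

S_c ≈ 99.7 mm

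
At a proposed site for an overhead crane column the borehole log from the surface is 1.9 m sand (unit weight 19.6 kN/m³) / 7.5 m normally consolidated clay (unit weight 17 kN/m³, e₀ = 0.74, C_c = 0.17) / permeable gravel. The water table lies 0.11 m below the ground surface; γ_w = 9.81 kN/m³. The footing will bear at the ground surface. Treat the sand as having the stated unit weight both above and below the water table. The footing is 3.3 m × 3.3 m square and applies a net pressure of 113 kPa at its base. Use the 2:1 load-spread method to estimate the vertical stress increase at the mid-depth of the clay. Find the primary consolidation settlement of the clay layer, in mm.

Mid-depth of clay below the ground surface: z = 1.9 + 7.5/2 = 5.65 m.
Total vertical stress at mid-clay: σ_v = 19.6×1.9 + 17×3.75 = 100.99 kPa.
Pore pressure: u = 9.81×(5.65 − 0.11) = 54.347 kPa.
Initial effective stress: σ'_0 = σ_v − u = 100.99 − 54.347 = 46.643 kPa.
Stress increase at mid-clay by the 2:1 spreading method:
Δσ = qBL/((B+z)(L+z)) = 113×3.3×3.3/((3.3+5.65)(3.3+5.65)) = 15.362 kPa
Final effective stress: σ'_f = σ'_0 + Δσ = 46.643 + 15.362 = 62.005 kPa.
Normally consolidated clay, so the full stress increment lies on the virgin compression line:
S_c = C_c·H/(1+e₀)·log₁₀(σ'_f/σ'_0) = 0.17×7.5/(1+0.74)×log₁₀(62.005/46.643)
    = 0.73276 × 0.12364 = 0.0906 m

S_c ≈ 90.6 mm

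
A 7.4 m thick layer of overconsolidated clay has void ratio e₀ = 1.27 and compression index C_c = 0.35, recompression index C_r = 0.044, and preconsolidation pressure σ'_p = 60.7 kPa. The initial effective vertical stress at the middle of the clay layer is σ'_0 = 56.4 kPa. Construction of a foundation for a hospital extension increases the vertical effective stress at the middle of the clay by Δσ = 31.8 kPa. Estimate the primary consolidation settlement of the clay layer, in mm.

Final effective stress: σ'_f = 56.4 + 31.8 = 88.2 kPa.
σ'_f = 88.2 > σ'_p = 60.7 kPa, so the stress path crosses the preconsolidation pressure — recompression up to σ'_p, then virgin compression beyond:
S_c = H/(1+e₀)·[C_r·log₁₀(σ'_p/σ'_0) + C_c·log₁₀(σ'_f/σ'_p)]
    = 7.4/2.27 × [0.044×log₁₀(60.7/56.4) + 0.35×log₁₀(88.2/60.7)]
    = 3.2599 × [0.001404 + 0.056798] = 0.1897 m

S_c ≈ 190 mm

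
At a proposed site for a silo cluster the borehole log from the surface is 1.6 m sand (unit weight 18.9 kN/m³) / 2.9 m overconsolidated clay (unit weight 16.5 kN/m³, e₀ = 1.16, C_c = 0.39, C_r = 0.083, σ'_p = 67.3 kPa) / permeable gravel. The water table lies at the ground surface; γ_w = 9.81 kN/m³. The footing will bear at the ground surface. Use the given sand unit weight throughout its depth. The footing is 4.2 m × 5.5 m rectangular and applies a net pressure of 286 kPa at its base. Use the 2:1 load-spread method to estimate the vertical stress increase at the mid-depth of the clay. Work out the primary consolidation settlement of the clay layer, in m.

Mid-depth of clay below the ground surface: z = 1.6 + 2.9/2 = 3.05 m.
Total vertical stress at mid-clay: σ_v = 18.9×1.6 + 16.5×1.45 = 54.165 kPa.
Pore pressure: u = 9.81×(3.05 − 0) = 29.921 kPa.
Initial effective stress: σ'_0 = σ_v − u = 54.165 − 29.921 = 24.244 kPa.
Stress increase at mid-clay by the 2:1 spreading method:
Δσ = qBL/((B+z)(L+z)) = 286×4.2×5.5/((4.2+3.05)(5.5+3.05)) = 106.58 kPa
Final effective stress: σ'_f = 24.244 + 106.58 = 130.82 kPa.
σ'_f = 130.82 > σ'_p = 67.3 kPa, so the stress path crosses the preconsolidation pressure — recompression up to σ'_p, then virgin compression beyond:
S_c = H/(1+e₀)·[C_r·log₁₀(σ'_p/σ'_0) + C_c·log₁₀(σ'_f/σ'_p)]
    = 2.9/2.16 × [0.083×log₁₀(67.3/24.244) + 0.39×log₁₀(130.82/67.3)]
    = 1.3426 × [0.036803 + 0.11258] = 0.2006 m

S_c ≈ 0.201 m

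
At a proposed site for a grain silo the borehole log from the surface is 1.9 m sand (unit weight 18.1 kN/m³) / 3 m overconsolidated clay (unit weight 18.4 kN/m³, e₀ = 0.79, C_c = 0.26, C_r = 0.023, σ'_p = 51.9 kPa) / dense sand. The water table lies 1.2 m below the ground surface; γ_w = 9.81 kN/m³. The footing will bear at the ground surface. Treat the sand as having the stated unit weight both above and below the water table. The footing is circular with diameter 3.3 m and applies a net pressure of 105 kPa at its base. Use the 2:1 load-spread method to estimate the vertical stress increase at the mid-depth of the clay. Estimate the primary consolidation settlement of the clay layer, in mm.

S_c ≈ 49.3 mm

Mid-depth of clay below the ground surface: z = 1.9 + 3/2 = 3.4 m.
Total vertical stress at mid-clay: σ_v = 18.1×1.9 + 18.4×1.5 = 61.99 kPa.
Pore pressure: u = 9.81×(3.4 − 1.2) = 21.582 kPa.
Initial effective stress: σ'_0 = σ_v − u = 61.99 − 21.582 = 40.408 kPa.
Stress increase at mid-clay by the 2:1 spreading method:
Δσ ≈ qD²/(D+z)² = 105×3.3²/(3.3+3.4)² = 25.472 kPa
Final effective stress: σ'_f = 40.408 + 25.472 = 65.88 kPa.
σ'_f = 65.88 > σ'_p = 51.9 kPa, so the stress path crosses the preconsolidation pressure — recompression up to σ'_p, then virgin compression beyond:
S_c = H/(1+e₀)·[C_r·log₁₀(σ'_p/σ'_0) + C_c·log₁₀(σ'_f/σ'_p)]
    = 3/1.79 × [0.023×log₁₀(51.9/40.408) + 0.26×log₁₀(65.88/51.9)]
    = 1.676 × [0.0025001 + 0.026932] = 0.04933 m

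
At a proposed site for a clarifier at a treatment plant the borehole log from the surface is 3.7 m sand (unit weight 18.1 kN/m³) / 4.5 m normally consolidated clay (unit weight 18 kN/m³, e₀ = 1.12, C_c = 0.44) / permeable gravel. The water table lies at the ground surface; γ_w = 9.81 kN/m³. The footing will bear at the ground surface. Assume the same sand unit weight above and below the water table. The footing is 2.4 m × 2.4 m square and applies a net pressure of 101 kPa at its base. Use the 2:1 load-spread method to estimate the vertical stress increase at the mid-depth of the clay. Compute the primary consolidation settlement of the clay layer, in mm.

Mid-depth of clay below the ground surface: z = 3.7 + 4.5/2 = 5.95 m.
Total vertical stress at mid-clay: σ_v = 18.1×3.7 + 18×2.25 = 107.47 kPa.
Pore pressure: u = 9.81×(5.95 − 0) = 58.37 kPa.
Initial effective stress: σ'_0 = σ_v − u = 107.47 − 58.37 = 49.1 kPa.
Stress increase at mid-clay by the 2:1 spreading method:
Δσ = qBL/((B+z)(L+z)) = 101×2.4×2.4/((2.4+5.95)(2.4+5.95)) = 8.3439 kPa
Final effective stress: σ'_f = σ'_0 + Δσ = 49.1 + 8.3439 = 57.444 kPa.
Normally consolidated clay, so the full stress increment lies on the virgin compression line:
S_c = C_c·H/(1+e₀)·log₁₀(σ'_f/σ'_0) = 0.44×4.5/(1+1.12)×log₁₀(57.444/49.1)
    = 0.93396 × 0.068163 = 0.06366 m

S_c ≈ 63.7 mm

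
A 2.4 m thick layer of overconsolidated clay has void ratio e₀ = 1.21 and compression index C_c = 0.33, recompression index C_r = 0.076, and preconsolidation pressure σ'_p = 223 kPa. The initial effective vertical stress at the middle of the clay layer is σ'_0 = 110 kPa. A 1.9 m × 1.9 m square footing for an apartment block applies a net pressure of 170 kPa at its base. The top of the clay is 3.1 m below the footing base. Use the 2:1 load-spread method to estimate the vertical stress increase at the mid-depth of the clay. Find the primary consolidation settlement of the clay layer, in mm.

S_c ≈ 4.86 mm

Mid-depth of clay below the footing base: z = 3.1 + 2.4/2 = 4.3 m.
Stress increase at mid-clay by the 2:1 spreading method:
Δσ = qBL/((B+z)(L+z)) = 170×1.9×1.9/((1.9+4.3)(1.9+4.3)) = 15.965 kPa
Final effective stress: σ'_f = 110 + 15.965 = 125.97 kPa.
σ'_f = 125.97 ≤ σ'_p = 223 kPa, so the clay remains overconsolidated and only the recompression index applies:
S_c = C_r·H/(1+e₀)·log₁₀(σ'_f/σ'_0) = 0.076×2.4/2.21×log₁₀(125.97/110)
    = 0.082536 × 0.058874 = 0.004859 m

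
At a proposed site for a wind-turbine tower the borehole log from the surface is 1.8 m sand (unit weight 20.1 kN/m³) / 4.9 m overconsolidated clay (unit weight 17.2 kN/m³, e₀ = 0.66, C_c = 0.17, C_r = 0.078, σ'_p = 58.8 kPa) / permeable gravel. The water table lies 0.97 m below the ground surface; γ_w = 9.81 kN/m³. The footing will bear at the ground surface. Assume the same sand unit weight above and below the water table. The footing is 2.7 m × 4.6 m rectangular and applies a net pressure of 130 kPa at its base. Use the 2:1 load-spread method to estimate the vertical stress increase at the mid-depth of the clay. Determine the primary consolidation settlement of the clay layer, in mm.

S_c ≈ 69.6 mm

Mid-depth of clay below the ground surface: z = 1.8 + 4.9/2 = 4.25 m.
Total vertical stress at mid-clay: σ_v = 20.1×1.8 + 17.2×2.45 = 78.32 kPa.
Pore pressure: u = 9.81×(4.25 − 0.97) = 32.177 kPa.
Initial effective stress: σ'_0 = σ_v − u = 78.32 − 32.177 = 46.143 kPa.
Stress increase at mid-clay by the 2:1 spreading method:
Δσ = qBL/((B+z)(L+z)) = 130×2.7×4.6/((2.7+4.25)(4.6+4.25)) = 26.25 kPa
Final effective stress: σ'_f = 46.143 + 26.25 = 72.393 kPa.
σ'_f = 72.393 > σ'_p = 58.8 kPa, so the stress path crosses the preconsolidation pressure — recompression up to σ'_p, then virgin compression beyond:
S_c = H/(1+e₀)·[C_r·log₁₀(σ'_p/σ'_0) + C_c·log₁₀(σ'_f/σ'_p)]
    = 4.9/1.66 × [0.078×log₁₀(58.8/46.143) + 0.17×log₁₀(72.393/58.8)]
    = 2.9518 × [0.0082112 + 0.015354] = 0.06956 m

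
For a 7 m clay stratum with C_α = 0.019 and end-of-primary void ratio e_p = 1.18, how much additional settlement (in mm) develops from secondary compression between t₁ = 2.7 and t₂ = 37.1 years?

S_s ≈ 69.4 mm

Secondary compression: S_s = C_α·H/(1+e_p)·log₁₀(t₂/t₁)
S_s = 0.019×7/(1+1.18)×log₁₀(37.1/2.7)
    = 0.06101 × 1.138 = 0.06943 m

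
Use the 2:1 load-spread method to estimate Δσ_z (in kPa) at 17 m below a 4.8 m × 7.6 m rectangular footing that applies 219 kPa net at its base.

By the 2:1 method the load spreads at 1 horizontal : 2 vertical, so at depth z the loaded area has grown by z in each plan dimension:
Δσ = qBL/((B+z)(L+z)) = 219×4.8×7.6/((4.8+17)(7.6+17)) = 14.897 kPa

Δσ_z ≈ 14.9 kPa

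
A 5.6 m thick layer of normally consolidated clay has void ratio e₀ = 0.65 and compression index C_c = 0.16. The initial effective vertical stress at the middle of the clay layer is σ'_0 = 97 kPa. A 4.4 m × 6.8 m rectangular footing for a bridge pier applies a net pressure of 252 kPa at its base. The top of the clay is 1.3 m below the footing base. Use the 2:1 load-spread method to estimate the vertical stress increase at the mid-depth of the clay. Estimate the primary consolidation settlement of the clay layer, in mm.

S_c ≈ 144 mm

Mid-depth of clay below the footing base: z = 1.3 + 5.6/2 = 4.1 m.
Stress increase at mid-clay by the 2:1 spreading method:
Δσ = qBL/((B+z)(L+z)) = 252×4.4×6.8/((4.4+4.1)(6.8+4.1)) = 81.38 kPa
Final effective stress: σ'_f = σ'_0 + Δσ = 97 + 81.38 = 178.38 kPa.
Normally consolidated clay, so the full stress increment lies on the virgin compression line:
S_c = C_c·H/(1+e₀)·log₁₀(σ'_f/σ'_0) = 0.16×5.6/(1+0.65)×log₁₀(178.38/97)
    = 0.54303 × 0.26457 = 0.1437 m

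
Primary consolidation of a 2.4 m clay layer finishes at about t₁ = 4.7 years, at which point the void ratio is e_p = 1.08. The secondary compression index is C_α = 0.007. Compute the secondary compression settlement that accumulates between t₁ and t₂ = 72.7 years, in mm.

S_s ≈ 9.61 mm

Secondary compression: S_s = C_α·H/(1+e_p)·log₁₀(t₂/t₁)
S_s = 0.007×2.4/(1+1.08)×log₁₀(72.7/4.7)
    = 0.008077 × 1.189 = 0.009607 m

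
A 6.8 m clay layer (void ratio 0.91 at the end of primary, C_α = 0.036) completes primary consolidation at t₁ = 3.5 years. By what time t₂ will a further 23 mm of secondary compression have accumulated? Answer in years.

S_s = C_α·H/(1+e_p)·log₁₀(t₂/t₁) ⇒ log₁₀(t₂/t₁) = S_s·(1+e_p)/(C_α·H).
log₁₀(t₂/t₁) = 0.023 × (1+0.91) / (0.036×6.8) = 0.1795
t₂ = t₁ × 10^0.1795 = 3.5 × 1.512 = 5.291 years

t₂ ≈ 5.29 years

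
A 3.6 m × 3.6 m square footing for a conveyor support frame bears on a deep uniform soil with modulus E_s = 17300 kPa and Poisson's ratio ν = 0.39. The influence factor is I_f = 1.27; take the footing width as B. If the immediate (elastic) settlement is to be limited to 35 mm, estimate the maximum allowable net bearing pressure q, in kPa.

S_e = q·B·(1−ν²)/E_s · I_f  ⇒  q = S_e·E_s / (B·(1−ν²)·I_f).
q = 0.035 × 17300 / (3.6 × 0.8479 × 1.27) = 156.2 kPa

q ≈ 156 kPa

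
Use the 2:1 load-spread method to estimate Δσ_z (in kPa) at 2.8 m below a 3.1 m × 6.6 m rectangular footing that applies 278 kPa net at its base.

Δσ_z ≈ 103 kPa

By the 2:1 method the load spreads at 1 horizontal : 2 vertical, so at depth z the loaded area has grown by z in each plan dimension:
Δσ = qBL/((B+z)(L+z)) = 278×3.1×6.6/((3.1+2.8)(6.6+2.8)) = 102.56 kPa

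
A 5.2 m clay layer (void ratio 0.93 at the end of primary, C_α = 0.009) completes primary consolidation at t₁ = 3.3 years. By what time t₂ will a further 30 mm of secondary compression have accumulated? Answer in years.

t₂ ≈ 57 years

S_s = C_α·H/(1+e_p)·log₁₀(t₂/t₁) ⇒ log₁₀(t₂/t₁) = S_s·(1+e_p)/(C_α·H).
log₁₀(t₂/t₁) = 0.03 × (1+0.93) / (0.009×5.2) = 1.237
t₂ = t₁ × 10^1.237 = 3.3 × 17.27 = 56.98 years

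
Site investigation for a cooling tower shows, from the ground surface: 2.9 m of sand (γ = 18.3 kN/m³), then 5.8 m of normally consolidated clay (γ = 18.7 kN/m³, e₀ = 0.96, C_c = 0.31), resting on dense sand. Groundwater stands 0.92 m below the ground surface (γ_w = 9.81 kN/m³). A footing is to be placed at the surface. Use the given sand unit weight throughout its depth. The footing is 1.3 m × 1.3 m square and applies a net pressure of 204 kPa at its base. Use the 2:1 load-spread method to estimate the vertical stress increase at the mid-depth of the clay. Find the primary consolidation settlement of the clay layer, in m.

Mid-depth of clay below the ground surface: z = 2.9 + 5.8/2 = 5.8 m.
Total vertical stress at mid-clay: σ_v = 18.3×2.9 + 18.7×2.9 = 107.3 kPa.
Pore pressure: u = 9.81×(5.8 − 0.92) = 47.873 kPa.
Initial effective stress: σ'_0 = σ_v − u = 107.3 − 47.873 = 59.427 kPa.
Stress increase at mid-clay by the 2:1 spreading method:
Δσ = qBL/((B+z)(L+z)) = 204×1.3×1.3/((1.3+5.8)(1.3+5.8)) = 6.8391 kPa
Final effective stress: σ'_f = σ'_0 + Δσ = 59.427 + 6.8391 = 66.266 kPa.
Normally consolidated clay, so the full stress increment lies on the virgin compression line:
S_c = C_c·H/(1+e₀)·log₁₀(σ'_f/σ'_0) = 0.31×5.8/(1+0.96)×log₁₀(66.266/59.427)
    = 0.91735 × 0.047307 = 0.0434 m

S_c ≈ 0.0434 m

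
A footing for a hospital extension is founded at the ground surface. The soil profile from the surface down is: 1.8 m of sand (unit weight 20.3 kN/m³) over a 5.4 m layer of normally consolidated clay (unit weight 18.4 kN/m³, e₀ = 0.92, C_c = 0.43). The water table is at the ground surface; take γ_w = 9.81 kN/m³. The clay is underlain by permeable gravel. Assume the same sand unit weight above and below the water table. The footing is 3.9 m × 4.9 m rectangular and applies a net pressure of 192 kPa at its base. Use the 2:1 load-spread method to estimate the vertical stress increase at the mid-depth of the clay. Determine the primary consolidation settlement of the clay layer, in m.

S_c ≈ 0.391 m

Mid-depth of clay below the ground surface: z = 1.8 + 5.4/2 = 4.5 m.
Total vertical stress at mid-clay: σ_v = 20.3×1.8 + 18.4×2.7 = 86.22 kPa.
Pore pressure: u = 9.81×(4.5 − 0) = 44.145 kPa.
Initial effective stress: σ'_0 = σ_v − u = 86.22 − 44.145 = 42.075 kPa.
Stress increase at mid-clay by the 2:1 spreading method:
Δσ = qBL/((B+z)(L+z)) = 192×3.9×4.9/((3.9+4.5)(4.9+4.5)) = 46.468 kPa
Final effective stress: σ'_f = σ'_0 + Δσ = 42.075 + 46.468 = 88.543 kPa.
Normally consolidated clay, so the full stress increment lies on the virgin compression line:
S_c = C_c·H/(1+e₀)·log₁₀(σ'_f/σ'_0) = 0.43×5.4/(1+0.92)×log₁₀(88.543/42.075)
    = 1.2094 × 0.32313 = 0.3908 m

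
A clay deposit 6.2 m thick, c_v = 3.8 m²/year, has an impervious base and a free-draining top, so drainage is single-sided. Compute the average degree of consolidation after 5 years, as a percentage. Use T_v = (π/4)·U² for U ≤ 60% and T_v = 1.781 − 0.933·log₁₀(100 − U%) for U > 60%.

Drainage path length: H_d = H = 6.2 m (single drainage).
T_v = c_v·t/H_d² = 3.8×5/6.2² = 0.49428.
T_v = 0.49428 corresponds to the U > 60% branch:
U = 1 − 10^((1.781 − T_v)/0.933)/100 = 0.7606

U ≈ 76.1 %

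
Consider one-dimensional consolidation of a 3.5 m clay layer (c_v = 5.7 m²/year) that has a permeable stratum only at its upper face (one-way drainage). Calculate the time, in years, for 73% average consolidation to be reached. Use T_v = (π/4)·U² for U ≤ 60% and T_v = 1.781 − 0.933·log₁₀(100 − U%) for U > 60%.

Drainage path length: H_d = H = 3.5 m (single drainage).
U > 60%: T_v = 1.781 − 0.933·log₁₀(100 − 73) = 0.44554.
t = T_v·H_d²/c_v = 0.44554×3.5²/5.7 = 0.9575 years.

t ≈ 0.958 years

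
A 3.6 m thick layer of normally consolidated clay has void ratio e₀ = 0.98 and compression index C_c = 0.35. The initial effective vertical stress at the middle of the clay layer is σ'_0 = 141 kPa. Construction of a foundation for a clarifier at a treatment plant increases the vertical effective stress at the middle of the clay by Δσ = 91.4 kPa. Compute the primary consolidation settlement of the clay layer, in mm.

S_c ≈ 138 mm

Final effective stress: σ'_f = σ'_0 + Δσ = 141 + 91.4 = 232.4 kPa.
Normally consolidated clay, so the full stress increment lies on the virgin compression line:
S_c = C_c·H/(1+e₀)·log₁₀(σ'_f/σ'_0) = 0.35×3.6/(1+0.98)×log₁₀(232.4/141)
    = 0.63636 × 0.21702 = 0.1381 m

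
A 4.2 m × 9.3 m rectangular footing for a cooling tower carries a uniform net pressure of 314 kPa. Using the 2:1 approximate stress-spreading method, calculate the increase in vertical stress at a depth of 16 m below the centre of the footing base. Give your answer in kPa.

By the 2:1 method the load spreads at 1 horizontal : 2 vertical, so at depth z the loaded area has grown by z in each plan dimension:
Δσ = qBL/((B+z)(L+z)) = 314×4.2×9.3/((4.2+16)(9.3+16)) = 23.999 kPa

Δσ_z ≈ 24 kPa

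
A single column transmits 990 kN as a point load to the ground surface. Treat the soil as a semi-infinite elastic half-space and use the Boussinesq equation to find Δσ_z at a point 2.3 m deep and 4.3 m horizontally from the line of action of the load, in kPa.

Boussinesq vertical stress below a point load on an elastic half-space:
Δσ_z = 3P/(2πz²) · [1 + (r/z)²]^(−5/2)
r/z = 4.3/2.3 = 1.8696; [1+(r/z)²]^(−5/2) = 0.02334.
Δσ_z = 3×990/(2π×2.3²) × 0.02334 = 89.355 × 0.02334 = 2.086 kPa

Δσ_z ≈ 2.09 kPa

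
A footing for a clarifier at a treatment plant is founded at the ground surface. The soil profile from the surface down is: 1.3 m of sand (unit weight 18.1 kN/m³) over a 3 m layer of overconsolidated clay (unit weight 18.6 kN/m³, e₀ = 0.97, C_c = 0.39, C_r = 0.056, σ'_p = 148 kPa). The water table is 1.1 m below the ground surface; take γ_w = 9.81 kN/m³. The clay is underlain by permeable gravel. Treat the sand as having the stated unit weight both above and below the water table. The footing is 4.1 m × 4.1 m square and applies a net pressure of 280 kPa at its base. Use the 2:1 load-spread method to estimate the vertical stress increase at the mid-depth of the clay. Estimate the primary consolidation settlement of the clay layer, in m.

Mid-depth of clay below the ground surface: z = 1.3 + 3/2 = 2.8 m.
Total vertical stress at mid-clay: σ_v = 18.1×1.3 + 18.6×1.5 = 51.43 kPa.
Pore pressure: u = 9.81×(2.8 − 1.1) = 16.677 kPa.
Initial effective stress: σ'_0 = σ_v − u = 51.43 − 16.677 = 34.753 kPa.
Stress increase at mid-clay by the 2:1 spreading method:
Δσ = qBL/((B+z)(L+z)) = 280×4.1×4.1/((4.1+2.8)(4.1+2.8)) = 98.862 kPa
Final effective stress: σ'_f = 34.753 + 98.862 = 133.62 kPa.
σ'_f = 133.62 ≤ σ'_p = 148 kPa, so the clay remains overconsolidated and only the recompression index applies:
S_c = C_r·H/(1+e₀)·log₁₀(σ'_f/σ'_0) = 0.056×3/1.97×log₁₀(133.62/34.753)
    = 0.085277 × 0.58488 = 0.04988 m

S_c ≈ 0.0499 m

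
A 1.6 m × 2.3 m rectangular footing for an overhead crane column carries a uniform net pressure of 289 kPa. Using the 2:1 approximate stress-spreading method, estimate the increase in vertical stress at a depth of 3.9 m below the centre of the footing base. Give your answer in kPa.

By the 2:1 method the load spreads at 1 horizontal : 2 vertical, so at depth z the loaded area has grown by z in each plan dimension:
Δσ = qBL/((B+z)(L+z)) = 289×1.6×2.3/((1.6+3.9)(2.3+3.9)) = 31.188 kPa

Δσ_z ≈ 31.2 kPa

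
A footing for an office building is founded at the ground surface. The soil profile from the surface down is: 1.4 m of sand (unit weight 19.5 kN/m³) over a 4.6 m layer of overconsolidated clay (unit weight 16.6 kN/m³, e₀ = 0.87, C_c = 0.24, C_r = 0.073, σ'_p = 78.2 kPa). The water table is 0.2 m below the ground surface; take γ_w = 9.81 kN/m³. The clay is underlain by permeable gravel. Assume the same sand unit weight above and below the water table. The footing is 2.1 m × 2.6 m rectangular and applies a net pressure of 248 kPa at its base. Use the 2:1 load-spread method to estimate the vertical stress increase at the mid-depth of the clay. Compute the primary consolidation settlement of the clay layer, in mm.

Mid-depth of clay below the ground surface: z = 1.4 + 4.6/2 = 3.7 m.
Total vertical stress at mid-clay: σ_v = 19.5×1.4 + 16.6×2.3 = 65.48 kPa.
Pore pressure: u = 9.81×(3.7 − 0.2) = 34.335 kPa.
Initial effective stress: σ'_0 = σ_v − u = 65.48 − 34.335 = 31.145 kPa.
Stress increase at mid-clay by the 2:1 spreading method:
Δσ = qBL/((B+z)(L+z)) = 248×2.1×2.6/((2.1+3.7)(2.6+3.7)) = 37.057 kPa
Final effective stress: σ'_f = 31.145 + 37.057 = 68.202 kPa.
σ'_f = 68.202 ≤ σ'_p = 78.2 kPa, so the clay remains overconsolidated and only the recompression index applies:
S_c = C_r·H/(1+e₀)·log₁₀(σ'_f/σ'_0) = 0.073×4.6/1.87×log₁₀(68.202/31.145)
    = 0.17957 × 0.34041 = 0.06113 m

S_c ≈ 61.1 mm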